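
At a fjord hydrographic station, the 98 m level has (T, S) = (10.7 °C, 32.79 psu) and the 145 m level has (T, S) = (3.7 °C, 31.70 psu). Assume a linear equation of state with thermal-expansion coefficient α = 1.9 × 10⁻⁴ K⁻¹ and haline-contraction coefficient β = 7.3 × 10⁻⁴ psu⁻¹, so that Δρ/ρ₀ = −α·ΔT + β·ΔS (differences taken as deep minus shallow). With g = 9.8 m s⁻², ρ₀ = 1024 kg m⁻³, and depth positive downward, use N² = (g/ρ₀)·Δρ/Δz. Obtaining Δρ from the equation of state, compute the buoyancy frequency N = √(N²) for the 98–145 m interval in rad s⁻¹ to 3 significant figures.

ΔT = -7.0 K, ΔS = -1.09 psu (deep − shallow).
Δρ/ρ₀ = −αΔT + βΔS = 1.33 × 10⁻³ − 7.957 × 10⁻⁴ = 5.343 × 10⁻⁴, so Δρ ≈ 0.5471 kg m⁻³.
N² = (g/ρ₀)·Δρ/Δz = g·(Δρ/ρ₀)/Δz = 9.8 × 5.343 × 10⁻⁴ / 47 = 1.1141 × 10⁻⁴ s⁻².
N = √(1.1141 × 10⁻⁴) = 0.010555 rad s⁻¹ ≈ 0.0106 rad s⁻¹.

0.0106 rad s⁻¹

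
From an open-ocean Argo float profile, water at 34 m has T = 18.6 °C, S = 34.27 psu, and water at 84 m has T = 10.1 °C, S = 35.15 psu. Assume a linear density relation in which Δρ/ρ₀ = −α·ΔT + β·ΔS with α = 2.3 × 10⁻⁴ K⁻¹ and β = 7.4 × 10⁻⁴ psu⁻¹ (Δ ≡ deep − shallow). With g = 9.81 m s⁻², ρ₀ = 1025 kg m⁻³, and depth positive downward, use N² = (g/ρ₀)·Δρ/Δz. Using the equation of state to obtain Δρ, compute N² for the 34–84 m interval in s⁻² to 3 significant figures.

5.11 × 10⁻⁴ s⁻²

ΔT = -8.5 K, ΔS = +0.88 psu (deep − shallow).
Δρ/ρ₀ = −αΔT + βΔS = 1.955 × 10⁻³ + 6.512 × 10⁻⁴ = 2.6062 × 10⁻³, so Δρ ≈ 2.671 kg m⁻³.
N² = (g/ρ₀)·Δρ/Δz = g·(Δρ/ρ₀)/Δz = 9.81 × 2.6062 × 10⁻³ / 50 = 5.1134 × 10⁻⁴ s⁻² ≈ 5.11 × 10⁻⁴ s⁻².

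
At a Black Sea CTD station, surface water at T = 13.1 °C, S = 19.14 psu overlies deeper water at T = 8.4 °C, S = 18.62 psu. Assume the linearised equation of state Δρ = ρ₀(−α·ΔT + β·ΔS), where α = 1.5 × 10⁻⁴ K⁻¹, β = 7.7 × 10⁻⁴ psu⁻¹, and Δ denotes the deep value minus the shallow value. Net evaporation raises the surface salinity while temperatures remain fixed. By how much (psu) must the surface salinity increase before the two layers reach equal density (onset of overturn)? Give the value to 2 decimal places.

Neutral buoyancy requires −α(T_deep − T_surf) + β(S_deep − S_surf′) = 0.
S_surf′ = S_deep − (α/β)·ΔT = 18.62 − (1.5 × 10⁻⁴/7.7 × 10⁻⁴)·(-4.7) = 19.5356 psu.
Increase required: 19.5356 − 19.14 = 0.3956 psu.

0.40 psu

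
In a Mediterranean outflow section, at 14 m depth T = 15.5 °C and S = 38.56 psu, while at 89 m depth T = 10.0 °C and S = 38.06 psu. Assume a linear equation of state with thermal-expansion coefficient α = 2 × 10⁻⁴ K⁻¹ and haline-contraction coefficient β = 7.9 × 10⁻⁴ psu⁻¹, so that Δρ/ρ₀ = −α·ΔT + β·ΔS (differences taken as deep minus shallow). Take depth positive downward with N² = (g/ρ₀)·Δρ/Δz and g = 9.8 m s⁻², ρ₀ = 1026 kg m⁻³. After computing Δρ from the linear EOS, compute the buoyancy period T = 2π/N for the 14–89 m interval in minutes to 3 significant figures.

10.9 min

ΔT = -5.5 K, ΔS = -0.50 psu (deep − shallow).
Δρ/ρ₀ = −αΔT + βΔS = 1.10 × 10⁻³ − 3.95 × 10⁻⁴ = 7.05 × 10⁻⁴, so Δρ ≈ 0.7233 kg m⁻³.
N² = (g/ρ₀)·Δρ/Δz = g·(Δρ/ρ₀)/Δz = 9.8 × 7.05 × 10⁻⁴ / 75 = 9.2120 × 10⁻⁵ s⁻².
N = √(9.2120 × 10⁻⁵) = 9.5979 × 10⁻³ rad s⁻¹ → T = 2π/N = 654.64 s = 10.911 min ≈ 10.9 min.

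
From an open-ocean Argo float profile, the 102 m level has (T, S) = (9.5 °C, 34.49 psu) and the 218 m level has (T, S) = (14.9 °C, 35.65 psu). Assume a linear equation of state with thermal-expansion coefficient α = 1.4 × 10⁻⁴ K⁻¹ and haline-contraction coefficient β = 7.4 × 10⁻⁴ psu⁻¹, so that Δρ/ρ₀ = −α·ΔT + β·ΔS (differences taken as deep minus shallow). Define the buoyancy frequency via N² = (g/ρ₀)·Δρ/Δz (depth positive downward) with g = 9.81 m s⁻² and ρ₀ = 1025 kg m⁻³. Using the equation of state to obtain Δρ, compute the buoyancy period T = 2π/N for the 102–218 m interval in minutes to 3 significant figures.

ΔT = +5.4 K, ΔS = +1.16 psu (deep − shallow).
Δρ/ρ₀ = −αΔT + βΔS = -7.56 × 10⁻⁴ + 8.584 × 10⁻⁴ = 1.024 × 10⁻⁴, so Δρ ≈ 0.1050 kg m⁻³.
N² = (g/ρ₀)·Δρ/Δz = g·(Δρ/ρ₀)/Δz = 9.81 × 1.024 × 10⁻⁴ / 116 = 8.6599 × 10⁻⁶ s⁻².
N = √(8.6599 × 10⁻⁶) = 2.9428 × 10⁻³ rad s⁻¹ → T = 2π/N = 2.1351 × 10³ s = 35.585 min ≈ 35.6 min.

35.6 min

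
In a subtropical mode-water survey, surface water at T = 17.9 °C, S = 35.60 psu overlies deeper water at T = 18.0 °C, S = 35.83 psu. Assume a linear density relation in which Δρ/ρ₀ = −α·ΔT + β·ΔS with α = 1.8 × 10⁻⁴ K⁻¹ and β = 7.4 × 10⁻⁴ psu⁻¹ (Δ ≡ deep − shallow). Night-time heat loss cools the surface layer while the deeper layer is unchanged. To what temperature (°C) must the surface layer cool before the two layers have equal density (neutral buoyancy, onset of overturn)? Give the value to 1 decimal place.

17.1 °C

Neutral buoyancy requires Δρ = 0, i.e. −α(T_deep − T_surf′) + β(S_deep − S_surf) = 0.
T_surf′ = T_deep − (β/α)·ΔS = 18.0 − (7.4 × 10⁻⁴/1.8 × 10⁻⁴)·(+0.23) = 17.054 °C.
Cooling required: 17.9 − (17.054) = 0.846 °C.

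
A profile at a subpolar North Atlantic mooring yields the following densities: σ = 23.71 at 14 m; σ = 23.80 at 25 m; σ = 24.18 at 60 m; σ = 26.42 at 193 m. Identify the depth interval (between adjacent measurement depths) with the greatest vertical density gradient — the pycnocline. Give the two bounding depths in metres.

Compute the density gradient over each adjacent pair:
  14–25 m: Δρ/Δz = 0.09/11 = 8.2 × 10⁻³ kg m⁻⁴
  25–60 m: Δρ/Δz = 0.38/35 = 0.011 kg m⁻⁴
  60–193 m: Δρ/Δz = 2.24/133 = 0.017 kg m⁻⁴
The largest gradient is in the 60–193 m interval — the pycnocline.

60–193 m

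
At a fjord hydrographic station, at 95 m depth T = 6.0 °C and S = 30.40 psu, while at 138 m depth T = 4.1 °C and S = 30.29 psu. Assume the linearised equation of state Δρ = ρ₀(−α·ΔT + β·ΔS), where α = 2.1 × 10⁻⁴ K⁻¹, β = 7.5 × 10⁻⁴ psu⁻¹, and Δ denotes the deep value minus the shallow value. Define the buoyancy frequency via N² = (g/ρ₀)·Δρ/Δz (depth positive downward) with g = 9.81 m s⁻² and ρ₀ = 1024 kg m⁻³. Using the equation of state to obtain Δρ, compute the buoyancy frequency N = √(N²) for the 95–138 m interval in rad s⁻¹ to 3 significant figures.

8.50 × 10⁻³ rad s⁻¹

ΔT = -1.9 K, ΔS = -0.11 psu (deep − shallow).
Δρ/ρ₀ = −αΔT + βΔS = 3.99 × 10⁻⁴ − 8.25 × 10⁻⁵ = 3.165 × 10⁻⁴, so Δρ ≈ 0.3241 kg m⁻³.
N² = (g/ρ₀)·Δρ/Δz = g·(Δρ/ρ₀)/Δz = 9.81 × 3.165 × 10⁻⁴ / 43 = 7.2206 × 10⁻⁵ s⁻².
N = √(7.2206 × 10⁻⁵) = 8.4974 × 10⁻³ rad s⁻¹ ≈ 8.50 × 10⁻³ rad s⁻¹.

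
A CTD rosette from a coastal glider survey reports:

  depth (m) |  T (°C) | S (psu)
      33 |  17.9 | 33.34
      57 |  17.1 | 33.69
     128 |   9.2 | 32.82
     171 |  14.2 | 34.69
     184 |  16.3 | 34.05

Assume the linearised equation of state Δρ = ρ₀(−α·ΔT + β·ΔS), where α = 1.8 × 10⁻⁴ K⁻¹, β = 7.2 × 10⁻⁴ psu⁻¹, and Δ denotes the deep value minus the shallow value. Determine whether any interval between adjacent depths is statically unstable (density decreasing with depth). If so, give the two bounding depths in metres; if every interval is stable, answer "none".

171–184 m

Evaluate Δρ/ρ₀ = −αΔT + βΔS across each adjacent pair:
  33–57 m: −αΔT+βΔS = −(1.8 × 10⁻⁴)(-0.8)+(7.2 × 10⁻⁴)(+0.35) = 4.0 × 10⁻⁴ → stable
  57–128 m: −αΔT+βΔS = −(1.8 × 10⁻⁴)(-7.9)+(7.2 × 10⁻⁴)(-0.87) = 8.0 × 10⁻⁴ → stable
  128–171 m: −αΔT+βΔS = −(1.8 × 10⁻⁴)(+5.0)+(7.2 × 10⁻⁴)(+1.87) = 4.5 × 10⁻⁴ → stable
  171–184 m: −αΔT+βΔS = −(1.8 × 10⁻⁴)(+2.1)+(7.2 × 10⁻⁴)(-0.64) = -8.4 × 10⁻⁴ → UNSTABLE
The 171–184 m interval has Δρ < 0: lighter water underlies denser water.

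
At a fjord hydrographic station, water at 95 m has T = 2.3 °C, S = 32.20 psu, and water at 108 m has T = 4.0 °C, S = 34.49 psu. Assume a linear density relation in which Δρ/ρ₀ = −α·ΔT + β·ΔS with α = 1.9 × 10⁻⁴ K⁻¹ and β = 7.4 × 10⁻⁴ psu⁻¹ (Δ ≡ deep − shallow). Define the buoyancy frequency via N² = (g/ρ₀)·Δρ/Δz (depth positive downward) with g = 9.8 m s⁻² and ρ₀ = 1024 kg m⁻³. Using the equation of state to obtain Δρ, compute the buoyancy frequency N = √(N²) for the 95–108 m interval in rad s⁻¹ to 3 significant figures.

ΔT = +1.7 K, ΔS = +2.29 psu (deep − shallow).
Δρ/ρ₀ = −αΔT + βΔS = -3.23 × 10⁻⁴ + 1.6946 × 10⁻³ = 1.3716 × 10⁻³, so Δρ ≈ 1.405 kg m⁻³.
N² = (g/ρ₀)·Δρ/Δz = g·(Δρ/ρ₀)/Δz = 9.8 × 1.3716 × 10⁻³ / 13 = 1.0340 × 10⁻³ s⁻².
N = √(1.0340 × 10⁻³) = 0.032156 rad s⁻¹ ≈ 0.0322 rad s⁻¹.

0.0322 rad s⁻¹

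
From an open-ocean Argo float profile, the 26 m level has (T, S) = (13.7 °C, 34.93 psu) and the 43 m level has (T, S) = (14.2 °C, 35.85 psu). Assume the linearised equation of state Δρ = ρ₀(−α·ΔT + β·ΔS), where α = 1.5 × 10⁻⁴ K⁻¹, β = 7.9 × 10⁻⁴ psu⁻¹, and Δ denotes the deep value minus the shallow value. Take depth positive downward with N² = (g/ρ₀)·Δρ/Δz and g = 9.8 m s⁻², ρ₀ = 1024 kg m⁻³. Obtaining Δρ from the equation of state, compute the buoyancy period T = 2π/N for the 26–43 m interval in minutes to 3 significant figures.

ΔT = +0.5 K, ΔS = +0.92 psu (deep − shallow).
Δρ/ρ₀ = −αΔT + βΔS = -7.50 × 10⁻⁵ + 7.268 × 10⁻⁴ = 6.518 × 10⁻⁴, so Δρ ≈ 0.6674 kg m⁻³.
N² = (g/ρ₀)·Δρ/Δz = g·(Δρ/ρ₀)/Δz = 9.8 × 6.518 × 10⁻⁴ / 17 = 3.7574 × 10⁻⁴ s⁻².
N = √(3.7574 × 10⁻⁴) = 0.019384 rad s⁻¹ → T = 2π/N = 324.14 s = 5.4023 min ≈ 5.40 min.

5.40 min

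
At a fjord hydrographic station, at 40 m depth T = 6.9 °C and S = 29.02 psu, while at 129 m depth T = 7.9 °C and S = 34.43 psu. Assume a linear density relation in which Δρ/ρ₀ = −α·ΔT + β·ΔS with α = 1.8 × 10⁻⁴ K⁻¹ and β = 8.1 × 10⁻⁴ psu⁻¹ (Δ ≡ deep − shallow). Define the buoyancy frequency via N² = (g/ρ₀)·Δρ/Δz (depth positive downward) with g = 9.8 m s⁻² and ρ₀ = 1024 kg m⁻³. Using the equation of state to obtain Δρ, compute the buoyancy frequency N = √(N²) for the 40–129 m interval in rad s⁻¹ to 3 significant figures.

ΔT = +1.0 K, ΔS = +5.41 psu (deep − shallow).
Δρ/ρ₀ = −αΔT + βΔS = -1.80 × 10⁻⁴ + 4.3821 × 10⁻³ = 4.2021 × 10⁻³, so Δρ ≈ 4.303 kg m⁻³.
N² = (g/ρ₀)·Δρ/Δz = g·(Δρ/ρ₀)/Δz = 9.8 × 4.2021 × 10⁻³ / 89 = 4.6270 × 10⁻⁴ s⁻².
N = √(4.6270 × 10⁻⁴) = 0.021510 rad s⁻¹ ≈ 0.0215 rad s⁻¹.

0.0215 rad s⁻¹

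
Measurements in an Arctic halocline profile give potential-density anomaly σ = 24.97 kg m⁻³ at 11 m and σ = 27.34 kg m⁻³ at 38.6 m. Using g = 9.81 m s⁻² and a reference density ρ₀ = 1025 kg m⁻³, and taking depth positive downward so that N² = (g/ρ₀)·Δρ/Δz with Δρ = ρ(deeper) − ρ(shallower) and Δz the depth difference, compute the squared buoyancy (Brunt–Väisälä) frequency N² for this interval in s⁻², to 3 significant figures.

Δρ = 1027.34 − 1024.97 = 2.37 kg m⁻³ over Δz = 38.6 − 11 = 27.6 m.
N² = (9.81/1025) × (2.37/27.6) = 8.2183 × 10⁻⁴ s⁻² ≈ 8.22 × 10⁻⁴ s⁻².

8.22 × 10⁻⁴ s⁻²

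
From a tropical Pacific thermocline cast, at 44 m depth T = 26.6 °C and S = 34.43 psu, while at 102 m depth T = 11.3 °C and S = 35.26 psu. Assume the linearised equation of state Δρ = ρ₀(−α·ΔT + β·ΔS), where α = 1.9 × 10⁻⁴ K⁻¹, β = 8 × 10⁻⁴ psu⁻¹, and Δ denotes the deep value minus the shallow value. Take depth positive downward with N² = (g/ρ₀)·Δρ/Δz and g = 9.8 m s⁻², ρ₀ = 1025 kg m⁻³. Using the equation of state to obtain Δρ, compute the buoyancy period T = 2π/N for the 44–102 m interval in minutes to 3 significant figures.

ΔT = -15.3 K, ΔS = +0.83 psu (deep − shallow).
Δρ/ρ₀ = −αΔT + βΔS = 2.907 × 10⁻³ + 6.64 × 10⁻⁴ = 3.571 × 10⁻³, so Δρ ≈ 3.660 kg m⁻³.
N² = (g/ρ₀)·Δρ/Δz = g·(Δρ/ρ₀)/Δz = 9.8 × 3.571 × 10⁻³ / 58 = 6.0338 × 10⁻⁴ s⁻².
N = √(6.0338 × 10⁻⁴) = 0.024564 rad s⁻¹ → T = 2π/N = 255.79 s = 4.2632 min ≈ 4.26 min.

4.26 min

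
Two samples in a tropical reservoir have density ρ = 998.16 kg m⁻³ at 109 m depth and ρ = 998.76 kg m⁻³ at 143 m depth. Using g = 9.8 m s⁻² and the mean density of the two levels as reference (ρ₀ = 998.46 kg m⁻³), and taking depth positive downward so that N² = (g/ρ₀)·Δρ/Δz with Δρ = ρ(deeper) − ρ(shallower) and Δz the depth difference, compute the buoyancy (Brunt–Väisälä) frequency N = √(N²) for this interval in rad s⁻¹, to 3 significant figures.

0.0132 rad s⁻¹

Δρ = 998.76 − 998.16 = 0.60 kg m⁻³ over Δz = 143 − 109 = 34 m.
N² = (9.8/998.46) × (0.60/34) = 1.7321 × 10⁻⁴ s⁻².
N = √(1.7321 × 10⁻⁴) = 0.013161 rad s⁻¹ ≈ 0.0132 rad s⁻¹.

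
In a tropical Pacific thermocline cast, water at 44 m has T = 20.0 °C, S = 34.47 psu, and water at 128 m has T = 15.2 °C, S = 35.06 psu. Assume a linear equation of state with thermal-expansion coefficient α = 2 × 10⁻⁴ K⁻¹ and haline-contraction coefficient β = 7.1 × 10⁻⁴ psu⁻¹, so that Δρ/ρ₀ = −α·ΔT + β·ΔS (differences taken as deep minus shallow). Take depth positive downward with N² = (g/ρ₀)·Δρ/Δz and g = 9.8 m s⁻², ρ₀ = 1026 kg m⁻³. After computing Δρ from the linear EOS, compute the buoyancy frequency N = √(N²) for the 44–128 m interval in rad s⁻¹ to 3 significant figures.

ΔT = -4.8 K, ΔS = +0.59 psu (deep − shallow).
Δρ/ρ₀ = −αΔT + βΔS = 9.60 × 10⁻⁴ + 4.189 × 10⁻⁴ = 1.3789 × 10⁻³, so Δρ ≈ 1.415 kg m⁻³.
N² = (g/ρ₀)·Δρ/Δz = g·(Δρ/ρ₀)/Δz = 9.8 × 1.3789 × 10⁻³ / 84 = 1.6087 × 10⁻⁴ s⁻².
N = √(1.6087 × 10⁻⁴) = 0.012683 rad s⁻¹ ≈ 0.0127 rad s⁻¹.

0.0127 rad s⁻¹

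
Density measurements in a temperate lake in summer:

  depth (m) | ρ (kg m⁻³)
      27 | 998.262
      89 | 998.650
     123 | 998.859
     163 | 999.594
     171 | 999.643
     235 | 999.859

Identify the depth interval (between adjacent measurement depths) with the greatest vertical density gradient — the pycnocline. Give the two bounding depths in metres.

Compute the density gradient over each adjacent pair:
  27–89 m: Δρ/Δz = 0.388/62 = 6.3 × 10⁻³ kg m⁻⁴
  89–123 m: Δρ/Δz = 0.209/34 = 6.1 × 10⁻³ kg m⁻⁴
  123–163 m: Δρ/Δz = 0.735/40 = 0.018 kg m⁻⁴
  163–171 m: Δρ/Δz = 0.049/8 = 6.1 × 10⁻³ kg m⁻⁴
  171–235 m: Δρ/Δz = 0.216/64 = 3.4 × 10⁻³ kg m⁻⁴
The largest gradient is in the 123–163 m interval — the pycnocline.

123–163 m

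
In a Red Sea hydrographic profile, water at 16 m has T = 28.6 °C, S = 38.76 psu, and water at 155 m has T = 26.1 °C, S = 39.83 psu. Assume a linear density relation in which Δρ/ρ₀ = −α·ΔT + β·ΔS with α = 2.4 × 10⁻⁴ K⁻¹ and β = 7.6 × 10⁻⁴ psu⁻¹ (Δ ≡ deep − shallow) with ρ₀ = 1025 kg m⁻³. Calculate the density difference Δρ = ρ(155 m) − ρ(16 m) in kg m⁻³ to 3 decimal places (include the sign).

+1.449 kg m⁻³

ΔT = -2.5 K, ΔS = +1.07 psu (deep − shallow).
Δρ/ρ₀ = −(2.4 × 10⁻⁴)(-2.5) + (7.6 × 10⁻⁴)(+1.07) = 1.4132 × 10⁻³.
Δρ = 1025 × (1.4132 × 10⁻³) = +1.449 kg m⁻³.
Positive Δρ: denser below, stable.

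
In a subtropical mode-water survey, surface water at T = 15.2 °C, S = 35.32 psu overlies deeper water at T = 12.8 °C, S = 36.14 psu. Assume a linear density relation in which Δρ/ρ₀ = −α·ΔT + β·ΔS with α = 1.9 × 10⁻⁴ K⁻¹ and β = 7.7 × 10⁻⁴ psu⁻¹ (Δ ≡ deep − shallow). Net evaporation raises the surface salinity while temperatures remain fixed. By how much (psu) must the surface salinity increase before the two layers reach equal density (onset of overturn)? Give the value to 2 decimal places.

1.41 psu

Neutral buoyancy requires −α(T_deep − T_surf) + β(S_deep − S_surf′) = 0.
S_surf′ = S_deep − (α/β)·ΔT = 36.14 − (1.9 × 10⁻⁴/7.7 × 10⁻⁴)·(-2.4) = 36.7322 psu.
Increase required: 36.7322 − 35.32 = 1.4122 psu.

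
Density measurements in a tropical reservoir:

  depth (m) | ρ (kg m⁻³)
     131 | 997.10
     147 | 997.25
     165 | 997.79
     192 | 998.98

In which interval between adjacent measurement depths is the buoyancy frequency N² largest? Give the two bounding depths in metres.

Compute the density gradient over each adjacent pair:
  131–147 m: Δρ/Δz = 0.15/16 = 9.4 × 10⁻³ kg m⁻⁴
  147–165 m: Δρ/Δz = 0.54/18 = 0.030 kg m⁻⁴
  165–192 m: Δρ/Δz = 1.19/27 = 0.044 kg m⁻⁴
The largest gradient is in the 165–192 m interval — the pycnocline.

165–192 m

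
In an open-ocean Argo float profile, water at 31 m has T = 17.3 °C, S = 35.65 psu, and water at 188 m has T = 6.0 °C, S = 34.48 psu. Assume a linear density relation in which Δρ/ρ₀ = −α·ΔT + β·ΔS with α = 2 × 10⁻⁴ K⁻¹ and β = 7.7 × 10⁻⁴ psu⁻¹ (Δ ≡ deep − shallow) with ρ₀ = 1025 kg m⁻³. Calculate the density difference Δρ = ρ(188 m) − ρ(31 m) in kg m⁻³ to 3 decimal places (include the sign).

ΔT = -11.3 K, ΔS = -1.17 psu (deep − shallow).
Δρ/ρ₀ = −(2 × 10⁻⁴)(-11.3) + (7.7 × 10⁻⁴)(-1.17) = 1.3591 × 10⁻³.
Δρ = 1025 × (1.3591 × 10⁻³) = +1.393 kg m⁻³.
Positive Δρ: denser below, stable.

+1.393 kg m⁻³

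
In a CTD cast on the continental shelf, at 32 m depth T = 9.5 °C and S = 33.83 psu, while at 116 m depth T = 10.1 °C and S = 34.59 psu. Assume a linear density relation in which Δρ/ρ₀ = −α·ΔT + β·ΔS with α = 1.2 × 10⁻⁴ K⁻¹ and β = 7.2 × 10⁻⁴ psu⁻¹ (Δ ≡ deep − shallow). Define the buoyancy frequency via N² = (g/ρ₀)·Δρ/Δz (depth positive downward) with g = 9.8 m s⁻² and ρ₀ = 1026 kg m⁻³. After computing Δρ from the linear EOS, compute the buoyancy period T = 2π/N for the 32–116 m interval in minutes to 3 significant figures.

14.1 min

ΔT = +0.6 K, ΔS = +0.76 psu (deep − shallow).
Δρ/ρ₀ = −αΔT + βΔS = -7.20 × 10⁻⁵ + 5.472 × 10⁻⁴ = 4.752 × 10⁻⁴, so Δρ ≈ 0.4876 kg m⁻³.
N² = (g/ρ₀)·Δρ/Δz = g·(Δρ/ρ₀)/Δz = 9.8 × 4.752 × 10⁻⁴ / 84 = 5.5440 × 10⁻⁵ s⁻².
N = √(5.5440 × 10⁻⁵) = 7.4458 × 10⁻³ rad s⁻¹ → T = 2π/N = 843.86 s = 14.064 min ≈ 14.1 min.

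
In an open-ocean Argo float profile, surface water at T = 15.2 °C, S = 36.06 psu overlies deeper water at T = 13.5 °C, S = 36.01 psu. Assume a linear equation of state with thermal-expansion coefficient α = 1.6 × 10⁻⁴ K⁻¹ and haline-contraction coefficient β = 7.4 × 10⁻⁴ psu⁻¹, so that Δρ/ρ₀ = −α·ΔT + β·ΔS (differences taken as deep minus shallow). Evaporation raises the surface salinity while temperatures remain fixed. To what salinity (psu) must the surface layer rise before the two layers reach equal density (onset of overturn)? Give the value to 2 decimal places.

36.38 psu

Neutral buoyancy requires −α(T_deep − T_surf) + β(S_deep − S_surf′) = 0.
S_surf′ = S_deep − (α/β)·ΔT = 36.01 − (1.6 × 10⁻⁴/7.4 × 10⁻⁴)·(-1.7) = 36.3776 psu.
Increase required: 36.3776 − 36.06 = 0.3176 psu.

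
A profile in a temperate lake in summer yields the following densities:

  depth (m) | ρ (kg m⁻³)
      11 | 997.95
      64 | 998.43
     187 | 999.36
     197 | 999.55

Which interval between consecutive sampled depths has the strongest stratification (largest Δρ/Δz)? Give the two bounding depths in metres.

Compute the density gradient over each adjacent pair:
  11–64 m: Δρ/Δz = 0.48/53 = 9.1 × 10⁻³ kg m⁻⁴
  64–187 m: Δρ/Δz = 0.93/123 = 7.6 × 10⁻³ kg m⁻⁴
  187–197 m: Δρ/Δz = 0.19/10 = 0.019 kg m⁻⁴
The largest gradient is in the 187–197 m interval — the pycnocline.

187–197 m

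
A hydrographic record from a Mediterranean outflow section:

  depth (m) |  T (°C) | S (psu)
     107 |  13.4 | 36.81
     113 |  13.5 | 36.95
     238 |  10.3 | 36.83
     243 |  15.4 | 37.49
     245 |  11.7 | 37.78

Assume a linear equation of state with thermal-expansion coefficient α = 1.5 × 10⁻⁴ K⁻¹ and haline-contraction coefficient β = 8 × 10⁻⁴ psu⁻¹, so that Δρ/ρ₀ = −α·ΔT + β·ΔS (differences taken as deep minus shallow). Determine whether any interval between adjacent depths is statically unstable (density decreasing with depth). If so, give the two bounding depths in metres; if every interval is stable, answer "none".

238–243 m

Evaluate Δρ/ρ₀ = −αΔT + βΔS across each adjacent pair:
  107–113 m: −αΔT+βΔS = −(1.5 × 10⁻⁴)(+0.1)+(8 × 10⁻⁴)(+0.14) = 9.7 × 10⁻⁵ → stable
  113–238 m: −αΔT+βΔS = −(1.5 × 10⁻⁴)(-3.2)+(8 × 10⁻⁴)(-0.12) = 3.8 × 10⁻⁴ → stable
  238–243 m: −αΔT+βΔS = −(1.5 × 10⁻⁴)(+5.1)+(8 × 10⁻⁴)(+0.66) = -2.4 × 10⁻⁴ → UNSTABLE
  243–245 m: −αΔT+βΔS = −(1.5 × 10⁻⁴)(-3.7)+(8 × 10⁻⁴)(+0.29) = 7.9 × 10⁻⁴ → stable
The 238–243 m interval has Δρ < 0: lighter water underlies denser water.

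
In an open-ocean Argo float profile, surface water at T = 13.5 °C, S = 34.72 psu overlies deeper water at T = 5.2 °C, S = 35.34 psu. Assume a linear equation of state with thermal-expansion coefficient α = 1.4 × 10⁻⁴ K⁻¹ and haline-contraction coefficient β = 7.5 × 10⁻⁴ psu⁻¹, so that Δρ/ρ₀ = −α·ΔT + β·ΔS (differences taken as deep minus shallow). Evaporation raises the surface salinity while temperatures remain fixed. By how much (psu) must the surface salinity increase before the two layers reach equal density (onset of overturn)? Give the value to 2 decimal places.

2.17 psu

Neutral buoyancy requires −α(T_deep − T_surf) + β(S_deep − S_surf′) = 0.
S_surf′ = S_deep − (α/β)·ΔT = 35.34 − (1.4 × 10⁻⁴/7.5 × 10⁻⁴)·(-8.3) = 36.8893 psu.
Increase required: 36.8893 − 34.72 = 2.1693 psu.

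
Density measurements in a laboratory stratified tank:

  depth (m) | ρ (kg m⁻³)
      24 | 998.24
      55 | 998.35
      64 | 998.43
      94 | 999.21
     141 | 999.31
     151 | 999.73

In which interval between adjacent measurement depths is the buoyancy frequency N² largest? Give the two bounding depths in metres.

141–151 m

Compute the density gradient over each adjacent pair:
  24–55 m: Δρ/Δz = 0.11/31 = 3.5 × 10⁻³ kg m⁻⁴
  55–64 m: Δρ/Δz = 0.08/9 = 8.9 × 10⁻³ kg m⁻⁴
  64–94 m: Δρ/Δz = 0.78/30 = 0.026 kg m⁻⁴
  94–141 m: Δρ/Δz = 0.10/47 = 2.1 × 10⁻³ kg m⁻⁴
  141–151 m: Δρ/Δz = 0.42/10 = 0.042 kg m⁻⁴
The largest gradient is in the 141–151 m interval — the pycnocline.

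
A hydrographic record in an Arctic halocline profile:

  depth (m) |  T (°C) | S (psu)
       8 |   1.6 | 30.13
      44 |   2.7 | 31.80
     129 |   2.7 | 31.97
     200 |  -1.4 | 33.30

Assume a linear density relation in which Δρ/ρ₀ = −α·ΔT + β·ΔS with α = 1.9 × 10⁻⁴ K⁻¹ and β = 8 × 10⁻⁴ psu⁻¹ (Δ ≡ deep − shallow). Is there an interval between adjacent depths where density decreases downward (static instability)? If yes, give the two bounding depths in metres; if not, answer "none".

Evaluate Δρ/ρ₀ = −αΔT + βΔS across each adjacent pair:
  8–44 m: −αΔT+βΔS = −(1.9 × 10⁻⁴)(+1.1)+(8 × 10⁻⁴)(+1.67) = 1.1 × 10⁻³ → stable
  44–129 m: −αΔT+βΔS = −(1.9 × 10⁻⁴)(+0.0)+(8 × 10⁻⁴)(+0.17) = 1.4 × 10⁻⁴ → stable
  129–200 m: −αΔT+βΔS = −(1.9 × 10⁻⁴)(-4.1)+(8 × 10⁻⁴)(+1.33) = 1.8 × 10⁻³ → stable
Every interval has Δρ > 0: the column is stably stratified throughout.

none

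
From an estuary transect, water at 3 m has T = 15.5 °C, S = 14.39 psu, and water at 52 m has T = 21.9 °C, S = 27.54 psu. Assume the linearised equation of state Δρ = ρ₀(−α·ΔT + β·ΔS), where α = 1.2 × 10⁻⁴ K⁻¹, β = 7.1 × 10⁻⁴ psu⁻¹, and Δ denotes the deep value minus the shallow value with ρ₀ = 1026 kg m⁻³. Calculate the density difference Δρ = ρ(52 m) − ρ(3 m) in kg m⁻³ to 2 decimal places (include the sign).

+8.79 kg m⁻³

ΔT = +6.4 K, ΔS = +13.15 psu (deep − shallow).
Δρ/ρ₀ = −(1.2 × 10⁻⁴)(+6.4) + (7.1 × 10⁻⁴)(+13.15) = 8.5685 × 10⁻³.
Δρ = 1026 × (8.5685 × 10⁻³) = +8.79 kg m⁻³.
Positive Δρ: denser below, stable.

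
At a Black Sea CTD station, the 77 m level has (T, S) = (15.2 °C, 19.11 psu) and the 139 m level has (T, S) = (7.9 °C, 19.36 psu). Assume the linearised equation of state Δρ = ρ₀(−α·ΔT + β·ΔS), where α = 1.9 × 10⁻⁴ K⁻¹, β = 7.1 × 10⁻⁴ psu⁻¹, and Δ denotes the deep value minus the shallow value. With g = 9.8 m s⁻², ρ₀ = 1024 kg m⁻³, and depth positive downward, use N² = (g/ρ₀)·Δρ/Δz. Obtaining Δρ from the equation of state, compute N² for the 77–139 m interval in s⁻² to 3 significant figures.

2.47 × 10⁻⁴ s⁻²

ΔT = -7.3 K, ΔS = +0.25 psu (deep − shallow).
Δρ/ρ₀ = −αΔT + βΔS = 1.387 × 10⁻³ + 1.775 × 10⁻⁴ = 1.5645 × 10⁻³, so Δρ ≈ 1.602 kg m⁻³.
N² = (g/ρ₀)·Δρ/Δz = g·(Δρ/ρ₀)/Δz = 9.8 × 1.5645 × 10⁻³ / 62 = 2.4729 × 10⁻⁴ s⁻² ≈ 2.47 × 10⁻⁴ s⁻².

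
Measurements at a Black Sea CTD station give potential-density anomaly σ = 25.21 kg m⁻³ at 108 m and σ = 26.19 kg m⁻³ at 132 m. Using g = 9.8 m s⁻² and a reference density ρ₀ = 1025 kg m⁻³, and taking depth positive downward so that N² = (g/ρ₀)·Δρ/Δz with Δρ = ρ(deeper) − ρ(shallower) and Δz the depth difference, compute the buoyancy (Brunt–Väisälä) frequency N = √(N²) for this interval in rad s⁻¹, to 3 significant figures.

0.0198 rad s⁻¹

Δρ = 1026.19 − 1025.21 = 0.98 kg m⁻³ over Δz = 132 − 108 = 24 m.
N² = (9.8/1025) × (0.98/24) = 3.9041 × 10⁻⁴ s⁻².
N = √(3.9041 × 10⁻⁴) = 0.019759 rad s⁻¹ ≈ 0.0198 rad s⁻¹.
Since Δρ > 0 the layer is stably stratified.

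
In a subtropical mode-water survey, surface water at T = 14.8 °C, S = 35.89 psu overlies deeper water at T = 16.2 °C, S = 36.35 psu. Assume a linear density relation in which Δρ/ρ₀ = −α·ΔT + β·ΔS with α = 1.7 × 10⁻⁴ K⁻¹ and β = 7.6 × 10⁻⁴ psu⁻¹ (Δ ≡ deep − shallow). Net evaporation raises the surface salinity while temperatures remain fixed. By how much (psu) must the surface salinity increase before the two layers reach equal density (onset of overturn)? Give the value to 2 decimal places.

0.15 psu

Neutral buoyancy requires −α(T_deep − T_surf) + β(S_deep − S_surf′) = 0.
S_surf′ = S_deep − (α/β)·ΔT = 36.35 − (1.7 × 10⁻⁴/7.6 × 10⁻⁴)·(+1.4) = 36.0368 psu.
Increase required: 36.0368 − 35.89 = 0.1468 psu.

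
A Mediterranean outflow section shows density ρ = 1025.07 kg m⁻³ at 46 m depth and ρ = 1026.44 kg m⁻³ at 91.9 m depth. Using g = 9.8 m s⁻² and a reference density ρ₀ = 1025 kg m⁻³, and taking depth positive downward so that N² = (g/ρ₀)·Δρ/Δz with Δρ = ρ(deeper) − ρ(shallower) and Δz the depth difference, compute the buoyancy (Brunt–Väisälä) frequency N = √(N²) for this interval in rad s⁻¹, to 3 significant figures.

0.0169 rad s⁻¹

Δρ = 1026.44 − 1025.07 = 1.37 kg m⁻³ over Δz = 91.9 − 46 = 45.9 m.
N² = (9.8/1025) × (1.37/45.9) = 2.8537 × 10⁻⁴ s⁻².
N = √(2.8537 × 10⁻⁴) = 0.016893 rad s⁻¹ ≈ 0.0169 rad s⁻¹.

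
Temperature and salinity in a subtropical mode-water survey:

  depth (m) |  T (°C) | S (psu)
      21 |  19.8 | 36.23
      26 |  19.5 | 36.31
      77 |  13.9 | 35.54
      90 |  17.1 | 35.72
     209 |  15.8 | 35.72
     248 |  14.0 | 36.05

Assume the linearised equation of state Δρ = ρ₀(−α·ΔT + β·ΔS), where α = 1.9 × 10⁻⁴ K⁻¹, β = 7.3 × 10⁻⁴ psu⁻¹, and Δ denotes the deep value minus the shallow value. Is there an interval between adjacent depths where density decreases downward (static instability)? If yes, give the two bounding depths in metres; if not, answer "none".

77–90 m

Evaluate Δρ/ρ₀ = −αΔT + βΔS across each adjacent pair:
  21–26 m: −αΔT+βΔS = −(1.9 × 10⁻⁴)(-0.3)+(7.3 × 10⁻⁴)(+0.08) = 1.2 × 10⁻⁴ → stable
  26–77 m: −αΔT+βΔS = −(1.9 × 10⁻⁴)(-5.6)+(7.3 × 10⁻⁴)(-0.77) = 5.0 × 10⁻⁴ → stable
  77–90 m: −αΔT+βΔS = −(1.9 × 10⁻⁴)(+3.2)+(7.3 × 10⁻⁴)(+0.18) = -4.8 × 10⁻⁴ → UNSTABLE
  90–209 m: −αΔT+βΔS = −(1.9 × 10⁻⁴)(-1.3)+(7.3 × 10⁻⁴)(+0.00) = 2.5 × 10⁻⁴ → stable
  209–248 m: −αΔT+βΔS = −(1.9 × 10⁻⁴)(-1.8)+(7.3 × 10⁻⁴)(+0.33) = 5.8 × 10⁻⁴ → stable
The 77–90 m interval has Δρ < 0: lighter water underlies denser water.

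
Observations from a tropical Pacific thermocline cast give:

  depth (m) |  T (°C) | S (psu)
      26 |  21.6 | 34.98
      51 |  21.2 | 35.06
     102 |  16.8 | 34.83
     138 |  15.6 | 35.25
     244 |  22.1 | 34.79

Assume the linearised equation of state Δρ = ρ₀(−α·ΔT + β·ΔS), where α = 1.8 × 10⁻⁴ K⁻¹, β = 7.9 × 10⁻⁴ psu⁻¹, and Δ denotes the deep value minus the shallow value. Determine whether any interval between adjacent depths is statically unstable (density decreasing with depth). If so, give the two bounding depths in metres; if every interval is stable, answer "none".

Evaluate Δρ/ρ₀ = −αΔT + βΔS across each adjacent pair:
  26–51 m: −αΔT+βΔS = −(1.8 × 10⁻⁴)(-0.4)+(7.9 × 10⁻⁴)(+0.08) = 1.4 × 10⁻⁴ → stable
  51–102 m: −αΔT+βΔS = −(1.8 × 10⁻⁴)(-4.4)+(7.9 × 10⁻⁴)(-0.23) = 6.1 × 10⁻⁴ → stable
  102–138 m: −αΔT+βΔS = −(1.8 × 10⁻⁴)(-1.2)+(7.9 × 10⁻⁴)(+0.42) = 5.5 × 10⁻⁴ → stable
  138–244 m: −αΔT+βΔS = −(1.8 × 10⁻⁴)(+6.5)+(7.9 × 10⁻⁴)(-0.46) = -1.5 × 10⁻³ → UNSTABLE
The 138–244 m interval has Δρ < 0: lighter water underlies denser water.

138–244 m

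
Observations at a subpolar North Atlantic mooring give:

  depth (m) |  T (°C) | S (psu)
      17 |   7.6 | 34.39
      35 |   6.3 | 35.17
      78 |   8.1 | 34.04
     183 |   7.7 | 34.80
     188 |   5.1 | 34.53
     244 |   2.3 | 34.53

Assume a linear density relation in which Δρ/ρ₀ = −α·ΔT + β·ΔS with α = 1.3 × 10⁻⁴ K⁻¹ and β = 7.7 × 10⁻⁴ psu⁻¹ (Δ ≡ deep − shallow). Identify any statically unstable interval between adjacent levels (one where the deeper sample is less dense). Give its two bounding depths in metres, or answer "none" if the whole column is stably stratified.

35–78 m

Evaluate Δρ/ρ₀ = −αΔT + βΔS across each adjacent pair:
  17–35 m: −αΔT+βΔS = −(1.3 × 10⁻⁴)(-1.3)+(7.7 × 10⁻⁴)(+0.78) = 7.7 × 10⁻⁴ → stable
  35–78 m: −αΔT+βΔS = −(1.3 × 10⁻⁴)(+1.8)+(7.7 × 10⁻⁴)(-1.13) = -1.1 × 10⁻³ → UNSTABLE
  78–183 m: −αΔT+βΔS = −(1.3 × 10⁻⁴)(-0.4)+(7.7 × 10⁻⁴)(+0.76) = 6.4 × 10⁻⁴ → stable
  183–188 m: −αΔT+βΔS = −(1.3 × 10⁻⁴)(-2.6)+(7.7 × 10⁻⁴)(-0.27) = 1.3 × 10⁻⁴ → stable
  188–244 m: −αΔT+βΔS = −(1.3 × 10⁻⁴)(-2.8)+(7.7 × 10⁻⁴)(+0.00) = 3.6 × 10⁻⁴ → stable
The 35–78 m interval has Δρ < 0: lighter water underlies denser water.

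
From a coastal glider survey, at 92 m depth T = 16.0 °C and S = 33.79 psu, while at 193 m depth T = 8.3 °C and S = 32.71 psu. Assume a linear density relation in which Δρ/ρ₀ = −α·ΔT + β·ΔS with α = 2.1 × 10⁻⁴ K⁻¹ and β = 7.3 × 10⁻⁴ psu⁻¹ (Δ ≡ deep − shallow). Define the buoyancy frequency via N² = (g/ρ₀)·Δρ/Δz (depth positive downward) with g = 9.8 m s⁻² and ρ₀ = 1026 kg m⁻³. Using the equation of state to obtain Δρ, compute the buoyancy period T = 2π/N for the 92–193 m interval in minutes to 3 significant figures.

ΔT = -7.7 K, ΔS = -1.08 psu (deep − shallow).
Δρ/ρ₀ = −αΔT + βΔS = 1.617 × 10⁻³ − 7.884 × 10⁻⁴ = 8.286 × 10⁻⁴, so Δρ ≈ 0.8501 kg m⁻³.
N² = (g/ρ₀)·Δρ/Δz = g·(Δρ/ρ₀)/Δz = 9.8 × 8.286 × 10⁻⁴ / 101 = 8.0399 × 10⁻⁵ s⁻².
N = √(8.0399 × 10⁻⁵) = 8.9665 × 10⁻³ rad s⁻¹ → T = 2π/N = 700.74 s = 11.679 min ≈ 11.7 min.

11.7 min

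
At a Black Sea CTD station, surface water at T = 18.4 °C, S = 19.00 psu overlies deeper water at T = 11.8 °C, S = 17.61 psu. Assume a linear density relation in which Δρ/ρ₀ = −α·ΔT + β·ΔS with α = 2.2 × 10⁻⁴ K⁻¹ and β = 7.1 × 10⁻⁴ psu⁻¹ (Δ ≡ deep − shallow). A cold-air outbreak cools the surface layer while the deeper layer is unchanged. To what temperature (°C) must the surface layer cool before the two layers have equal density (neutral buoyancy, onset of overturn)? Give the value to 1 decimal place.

Neutral buoyancy requires Δρ = 0, i.e. −α(T_deep − T_surf′) + β(S_deep − S_surf) = 0.
T_surf′ = T_deep − (β/α)·ΔS = 11.8 − (7.1 × 10⁻⁴/2.2 × 10⁻⁴)·(-1.39) = 16.286 °C.
Cooling required: 18.4 − (16.286) = 2.114 °C.

16.3 °C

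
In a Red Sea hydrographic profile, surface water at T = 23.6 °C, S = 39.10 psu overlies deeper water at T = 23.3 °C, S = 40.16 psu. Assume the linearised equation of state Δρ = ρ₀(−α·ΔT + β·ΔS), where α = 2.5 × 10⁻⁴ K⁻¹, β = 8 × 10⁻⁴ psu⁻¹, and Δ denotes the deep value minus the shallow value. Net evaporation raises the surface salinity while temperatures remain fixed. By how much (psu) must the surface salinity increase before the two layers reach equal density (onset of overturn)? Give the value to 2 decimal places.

1.15 psu

Neutral buoyancy requires −α(T_deep − T_surf) + β(S_deep − S_surf′) = 0.
S_surf′ = S_deep − (α/β)·ΔT = 40.16 − (2.5 × 10⁻⁴/8 × 10⁻⁴)·(-0.3) = 40.2537 psu.
Increase required: 40.2537 − 39.10 = 1.1537 psu.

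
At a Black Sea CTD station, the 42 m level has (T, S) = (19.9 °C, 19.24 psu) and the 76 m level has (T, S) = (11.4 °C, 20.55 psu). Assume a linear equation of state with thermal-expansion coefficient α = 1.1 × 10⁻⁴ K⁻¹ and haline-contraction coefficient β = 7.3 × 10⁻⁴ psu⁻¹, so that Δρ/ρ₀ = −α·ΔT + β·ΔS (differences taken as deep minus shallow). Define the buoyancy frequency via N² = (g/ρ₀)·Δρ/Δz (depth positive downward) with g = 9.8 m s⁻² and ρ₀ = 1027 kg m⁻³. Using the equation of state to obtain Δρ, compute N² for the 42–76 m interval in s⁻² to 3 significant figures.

5.45 × 10⁻⁴ s⁻²

ΔT = -8.5 K, ΔS = +1.31 psu (deep − shallow).
Δρ/ρ₀ = −αΔT + βΔS = 9.35 × 10⁻⁴ + 9.563 × 10⁻⁴ = 1.8913 × 10⁻³, so Δρ ≈ 1.942 kg m⁻³.
N² = (g/ρ₀)·Δρ/Δz = g·(Δρ/ρ₀)/Δz = 9.8 × 1.8913 × 10⁻³ / 34 = 5.4514 × 10⁻⁴ s⁻² ≈ 5.45 × 10⁻⁴ s⁻².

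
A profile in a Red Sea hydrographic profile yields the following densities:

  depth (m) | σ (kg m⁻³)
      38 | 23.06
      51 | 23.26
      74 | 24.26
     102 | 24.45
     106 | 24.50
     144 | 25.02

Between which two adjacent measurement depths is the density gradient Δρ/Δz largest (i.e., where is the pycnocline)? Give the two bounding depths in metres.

Compute the density gradient over each adjacent pair:
  38–51 m: Δρ/Δz = 0.20/13 = 0.015 kg m⁻⁴
  51–74 m: Δρ/Δz = 1.00/23 = 0.043 kg m⁻⁴
  74–102 m: Δρ/Δz = 0.19/28 = 6.8 × 10⁻³ kg m⁻⁴
  102–106 m: Δρ/Δz = 0.05/4 = 0.013 kg m⁻⁴
  106–144 m: Δρ/Δz = 0.52/38 = 0.014 kg m⁻⁴
The largest gradient is in the 51–74 m interval — the pycnocline.

51–74 m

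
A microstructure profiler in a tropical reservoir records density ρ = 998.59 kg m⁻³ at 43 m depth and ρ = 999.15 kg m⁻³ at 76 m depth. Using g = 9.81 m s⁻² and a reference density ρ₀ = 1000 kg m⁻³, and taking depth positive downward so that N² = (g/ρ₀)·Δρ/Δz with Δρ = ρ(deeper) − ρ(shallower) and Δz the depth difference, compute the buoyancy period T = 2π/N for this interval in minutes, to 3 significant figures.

8.12 min

Δρ = 999.15 − 998.59 = 0.56 kg m⁻³ over Δz = 76 − 43 = 33 m.
N² = (9.81/1000) × (0.56/33) = 1.6647 × 10⁻⁴ s⁻².
N = √(1.6647 × 10⁻⁴) = 0.012902 rad s⁻¹, so T = 2π/N = 486.99 s = 8.1165 min ≈ 8.12 min.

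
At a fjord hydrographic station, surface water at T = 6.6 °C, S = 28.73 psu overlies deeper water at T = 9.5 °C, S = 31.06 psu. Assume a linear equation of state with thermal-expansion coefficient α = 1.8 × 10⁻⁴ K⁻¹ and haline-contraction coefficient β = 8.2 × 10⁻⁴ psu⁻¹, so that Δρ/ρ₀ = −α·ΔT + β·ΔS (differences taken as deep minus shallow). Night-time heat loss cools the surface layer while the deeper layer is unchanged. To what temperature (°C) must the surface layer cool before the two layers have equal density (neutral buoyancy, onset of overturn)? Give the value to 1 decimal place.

Neutral buoyancy requires Δρ = 0, i.e. −α(T_deep − T_surf′) + β(S_deep − S_surf) = 0.
T_surf′ = T_deep − (β/α)·ΔS = 9.5 − (8.2 × 10⁻⁴/1.8 × 10⁻⁴)·(+2.33) = -1.114 °C.
Cooling required: 6.6 − (-1.114) = 7.714 °C.

-1.1 °C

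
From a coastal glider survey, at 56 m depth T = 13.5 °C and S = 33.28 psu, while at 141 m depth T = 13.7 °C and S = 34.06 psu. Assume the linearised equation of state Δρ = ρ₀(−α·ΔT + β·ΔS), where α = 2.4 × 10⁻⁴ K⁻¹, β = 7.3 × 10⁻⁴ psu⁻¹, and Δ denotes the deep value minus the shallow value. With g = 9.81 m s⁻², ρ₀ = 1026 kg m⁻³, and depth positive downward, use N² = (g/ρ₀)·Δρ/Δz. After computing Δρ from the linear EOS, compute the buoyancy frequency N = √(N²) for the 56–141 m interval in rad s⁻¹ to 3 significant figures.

7.76 × 10⁻³ rad s⁻¹

ΔT = +0.2 K, ΔS = +0.78 psu (deep − shallow).
Δρ/ρ₀ = −αΔT + βΔS = -4.80 × 10⁻⁵ + 5.694 × 10⁻⁴ = 5.214 × 10⁻⁴, so Δρ ≈ 0.5350 kg m⁻³.
N² = (g/ρ₀)·Δρ/Δz = g·(Δρ/ρ₀)/Δz = 9.81 × 5.214 × 10⁻⁴ / 85 = 6.0176 × 10⁻⁵ s⁻².
N = √(6.0176 × 10⁻⁵) = 7.7573 × 10⁻³ rad s⁻¹ ≈ 7.76 × 10⁻³ rad s⁻¹.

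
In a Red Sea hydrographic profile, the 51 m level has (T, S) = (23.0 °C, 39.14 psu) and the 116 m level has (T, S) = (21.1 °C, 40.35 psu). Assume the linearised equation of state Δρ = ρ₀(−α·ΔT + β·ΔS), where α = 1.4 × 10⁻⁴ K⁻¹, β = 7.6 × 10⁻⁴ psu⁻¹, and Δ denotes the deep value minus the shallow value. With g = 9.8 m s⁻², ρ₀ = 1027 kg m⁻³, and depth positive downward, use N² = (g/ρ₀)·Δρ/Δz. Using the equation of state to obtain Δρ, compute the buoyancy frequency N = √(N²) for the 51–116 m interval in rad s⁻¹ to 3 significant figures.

ΔT = -1.9 K, ΔS = +1.21 psu (deep − shallow).
Δρ/ρ₀ = −αΔT + βΔS = 2.66 × 10⁻⁴ + 9.196 × 10⁻⁴ = 1.1856 × 10⁻³, so Δρ ≈ 1.218 kg m⁻³.
N² = (g/ρ₀)·Δρ/Δz = g·(Δρ/ρ₀)/Δz = 9.8 × 1.1856 × 10⁻³ / 65 = 1.7875 × 10⁻⁴ s⁻².
N = √(1.7875 × 10⁻⁴) = 0.013370 rad s⁻¹ ≈ 0.0134 rad s⁻¹.

0.0134 rad s⁻¹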